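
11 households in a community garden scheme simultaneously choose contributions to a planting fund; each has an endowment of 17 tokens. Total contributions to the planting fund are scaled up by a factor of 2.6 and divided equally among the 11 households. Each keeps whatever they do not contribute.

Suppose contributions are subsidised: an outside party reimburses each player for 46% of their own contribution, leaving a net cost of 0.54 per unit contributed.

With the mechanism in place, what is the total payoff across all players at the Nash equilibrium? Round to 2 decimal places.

187.00 tokens

Even with the mechanism, each unit contributed returns only (2.6/11) / 0.54 = 0.4377 per unit of net cost, so contributing nothing is still dominant.
At the Nash equilibrium no one contributes; group total payoff = 11 × 17 = 187.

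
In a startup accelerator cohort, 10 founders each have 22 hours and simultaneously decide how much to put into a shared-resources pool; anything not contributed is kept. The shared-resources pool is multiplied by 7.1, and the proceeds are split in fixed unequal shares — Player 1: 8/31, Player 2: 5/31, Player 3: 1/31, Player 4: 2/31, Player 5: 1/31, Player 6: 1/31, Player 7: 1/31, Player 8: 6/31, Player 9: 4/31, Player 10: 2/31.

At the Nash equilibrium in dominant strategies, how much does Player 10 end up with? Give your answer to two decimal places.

For player j, contributing a unit is worthwhile iff 7.1 × (j's share) ≥ 1, i.e. iff j's share is at least 0.1408.
The shares above 0.1408 belong to Player 1, Player 2 and Player 8, contributing 22 each; the remaining 7 contribute 0. Total contributed: 66.
Player 10 keeps 22 and receives 7.1 × 66 × 2/31 = 30.23 from the shared-resources pool, for a payoff of 52.23.

52.23 hours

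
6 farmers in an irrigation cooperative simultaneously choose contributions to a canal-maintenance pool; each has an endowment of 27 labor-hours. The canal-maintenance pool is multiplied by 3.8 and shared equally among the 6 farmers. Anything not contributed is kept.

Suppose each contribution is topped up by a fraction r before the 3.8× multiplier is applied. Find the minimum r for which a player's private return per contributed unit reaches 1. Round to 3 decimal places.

With matching at rate r, one contributed unit becomes (1 + r) in the canal-maintenance pool and returns 3.8 × (1 + r) / 6 to the contributor.
Setting this equal to 1: 1 + r = 6/3.8 = 1.5789.
So the minimum matching rate is r = 1.5789 − 1 = 0.579.

0.579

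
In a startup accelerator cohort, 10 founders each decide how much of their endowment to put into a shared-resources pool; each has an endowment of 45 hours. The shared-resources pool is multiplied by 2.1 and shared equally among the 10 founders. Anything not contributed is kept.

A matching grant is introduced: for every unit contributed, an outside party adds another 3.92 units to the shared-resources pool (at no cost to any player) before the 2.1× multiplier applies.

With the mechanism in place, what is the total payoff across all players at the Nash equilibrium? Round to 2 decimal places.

4649.40 hours

The effective private return per unit is now 2.1 × 4.92 / 10 = 1.0332 > 1, so every player's dominant strategy flips to full contribution.
So the Nash equilibrium is full contribution by all 10; the group earns 2.1 × 4.92 × 450 = 4649.40.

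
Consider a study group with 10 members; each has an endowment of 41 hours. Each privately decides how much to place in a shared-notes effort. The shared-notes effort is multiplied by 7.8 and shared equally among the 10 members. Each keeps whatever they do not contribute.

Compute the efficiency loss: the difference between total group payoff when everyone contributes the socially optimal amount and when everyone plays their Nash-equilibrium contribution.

2788.00 hours

Each contributed unit returns 7.8/10 = 0.7800 to its contributor — below 1 — so contributing 0 is dominant for every player. At the Nash equilibrium everyone keeps their 41, and the group total is 10 × 41 = 410.
Each contributed unit returns 7.800 to the group as a whole (0.7800 to each of 10 players), which exceeds 1, so the social optimum is full contribution: group total = 7.800 × 410 = 3198.00.
Efficiency loss = 3198.00 − 410 = 2788.00.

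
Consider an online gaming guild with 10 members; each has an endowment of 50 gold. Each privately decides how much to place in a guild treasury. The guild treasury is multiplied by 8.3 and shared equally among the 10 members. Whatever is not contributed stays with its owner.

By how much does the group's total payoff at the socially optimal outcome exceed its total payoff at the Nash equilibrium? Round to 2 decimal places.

Each contributed unit returns 8.3/10 = 0.8300 to its contributor — below 1 — so contributing 0 is dominant for every player. At the Nash equilibrium everyone keeps their 50, and the group total is 10 × 50 = 500.
Each contributed unit returns 8.300 to the group as a whole (0.8300 to each of 10 players), which exceeds 1, so the social optimum is full contribution: group total = 8.300 × 500 = 4150.00.
Efficiency loss = 4150.00 − 500 = 3650.00.

3650.00 gold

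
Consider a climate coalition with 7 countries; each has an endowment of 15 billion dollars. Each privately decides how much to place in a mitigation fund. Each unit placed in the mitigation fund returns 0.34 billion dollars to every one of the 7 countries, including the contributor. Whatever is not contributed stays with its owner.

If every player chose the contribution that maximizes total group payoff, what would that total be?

249.90 billion dollars

Each contributed unit returns 2.380 to the group as a whole (0.34 to each of 7 players), which exceeds 1, so the social optimum is full contribution: group total = 2.380 × 105 = 249.90.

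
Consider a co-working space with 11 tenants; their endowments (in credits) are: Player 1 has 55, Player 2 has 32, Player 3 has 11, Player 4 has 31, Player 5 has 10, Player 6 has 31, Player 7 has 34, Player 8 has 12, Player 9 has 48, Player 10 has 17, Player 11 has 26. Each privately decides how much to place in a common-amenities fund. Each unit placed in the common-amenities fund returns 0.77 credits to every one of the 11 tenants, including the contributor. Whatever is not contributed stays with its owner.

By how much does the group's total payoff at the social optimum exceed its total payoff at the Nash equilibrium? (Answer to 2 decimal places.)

The private return per contributed unit is 0.77 < 1 for everyone, so the Nash equilibrium is zero contribution and the group total is Σ E_j = 55 + 32 + 11 + 31 + 10 + 31 + 34 + 12 + 48 + 17 + 26 = 307.
Each contributed unit returns 8.470 to the group, so the social optimum is full contribution by everyone: group total = 8.470 × 307 = 2600.29.
Efficiency loss = (8.470 − 1) × 307 = 2293.29.

2293.29 credits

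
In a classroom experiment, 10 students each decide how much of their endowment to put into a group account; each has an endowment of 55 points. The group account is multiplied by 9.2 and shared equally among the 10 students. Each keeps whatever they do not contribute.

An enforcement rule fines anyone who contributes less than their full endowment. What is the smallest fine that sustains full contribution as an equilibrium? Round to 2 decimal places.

Given the others contribute fully, the best deviation is to contribute 0 (any partial contribution still incurs the fine and gives up units whose private return 0.9200 is below 1).
Deviating from 55 to 0 saves 55 points but forfeits the deviator's share of the drop in the group account: 9.2/10 × 55 = 50.60.
So the deviation gain is 55 − 50.60 = 4.40, and the fine must be at least 4.40 points to wipe it out.

4.40 points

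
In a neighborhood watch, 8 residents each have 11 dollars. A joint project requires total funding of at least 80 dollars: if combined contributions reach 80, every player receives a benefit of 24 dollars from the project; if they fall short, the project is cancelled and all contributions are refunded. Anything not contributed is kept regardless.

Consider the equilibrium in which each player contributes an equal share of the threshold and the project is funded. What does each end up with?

Equal share of the threshold: 80/8 = 10.
At this profile no one gains by cutting their contribution: any cut drops the total below 80, the project is cancelled, contributions are refunded, and the deviator ends with 11, which is less than 11 − 10 + 24 = 25. Contributing more than 10 just wastes the excess. So contributing exactly 10 is a best response.
Each player's payoff: 11 − 10 + 24 = 25.

25 dollars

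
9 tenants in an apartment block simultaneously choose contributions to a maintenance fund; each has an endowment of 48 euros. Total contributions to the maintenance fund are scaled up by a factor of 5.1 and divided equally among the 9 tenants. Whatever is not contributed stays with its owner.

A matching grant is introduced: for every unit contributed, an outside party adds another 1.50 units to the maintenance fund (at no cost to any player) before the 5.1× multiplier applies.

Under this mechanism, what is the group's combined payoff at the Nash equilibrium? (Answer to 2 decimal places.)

5508.00 euros

Under the mechanism each unit contributed yields 5.1 × 2.50 / 9 = 1.4167 back to its contributor per unit of net cost, which exceeds 1, making full contribution the dominant choice for everyone.
So the Nash equilibrium is full contribution by all 9; the group earns 5.1 × 2.50 × 432 = 5508.00.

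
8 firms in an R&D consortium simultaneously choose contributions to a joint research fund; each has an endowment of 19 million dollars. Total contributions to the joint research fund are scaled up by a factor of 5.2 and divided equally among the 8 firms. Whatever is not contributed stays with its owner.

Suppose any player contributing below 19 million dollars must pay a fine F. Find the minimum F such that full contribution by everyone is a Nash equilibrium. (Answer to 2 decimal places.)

6.65 million dollars

Given the others contribute fully, the best deviation is to contribute 0 (any partial contribution still incurs the fine and gives up units whose private return 0.6500 is below 1).
Deviating from 19 to 0 saves 19 million dollars but forfeits the deviator's share of the drop in the joint research fund: 5.2/8 × 19 = 12.35.
So the deviation gain is 19 − 12.35 = 6.65, and the fine must be at least 6.65 million dollars to wipe it out.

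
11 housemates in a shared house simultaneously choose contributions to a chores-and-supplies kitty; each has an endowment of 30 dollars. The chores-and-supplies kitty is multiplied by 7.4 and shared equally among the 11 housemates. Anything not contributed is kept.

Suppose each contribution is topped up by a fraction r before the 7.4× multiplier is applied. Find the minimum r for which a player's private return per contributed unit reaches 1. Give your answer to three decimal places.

With matching at rate r, one contributed unit becomes (1 + r) in the chores-and-supplies kitty and returns 7.4 × (1 + r) / 11 to the contributor.
Setting this equal to 1: 1 + r = 11/7.4 = 1.4865.
So the minimum matching rate is r = 1.4865 − 1 = 0.486.

0.486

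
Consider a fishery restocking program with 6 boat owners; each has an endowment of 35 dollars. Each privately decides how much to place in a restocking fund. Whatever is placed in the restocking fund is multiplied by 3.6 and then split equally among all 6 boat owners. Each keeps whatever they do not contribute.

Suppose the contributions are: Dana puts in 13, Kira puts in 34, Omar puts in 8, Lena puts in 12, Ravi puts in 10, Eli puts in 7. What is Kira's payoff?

51.40 dollars

Total contributed: 13 + 34 + 8 + 12 + 10 + 7 = 84.
Each receives 3.6 × 84 / 6 = 50.40 from the restocking fund.
Kira keeps 35 − 34 = 1, so Kira's payoff is 1 + 50.40 = 51.40.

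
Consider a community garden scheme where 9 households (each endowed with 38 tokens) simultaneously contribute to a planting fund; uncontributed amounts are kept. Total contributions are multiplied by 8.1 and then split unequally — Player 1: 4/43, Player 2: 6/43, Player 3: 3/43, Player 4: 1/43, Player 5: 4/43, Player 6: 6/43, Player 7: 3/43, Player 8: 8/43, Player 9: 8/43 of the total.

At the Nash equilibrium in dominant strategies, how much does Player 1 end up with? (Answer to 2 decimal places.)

152.53 tokens

Each unit j contributes comes back to j as 8.1 × (j's share), so j prefers to contribute only if that share exceeds 1/8.1 = 0.1235; otherwise keeping the unit dominates.
The shares above 0.1235 belong to Player 2, Player 6, Player 8 and Player 9, contributing 38 each; the remaining 5 contribute 0. Total contributed: 152.
Player 1 keeps 38 and receives 8.1 × 152 × 4/43 = 114.53 from the planting fund, for a payoff of 152.53.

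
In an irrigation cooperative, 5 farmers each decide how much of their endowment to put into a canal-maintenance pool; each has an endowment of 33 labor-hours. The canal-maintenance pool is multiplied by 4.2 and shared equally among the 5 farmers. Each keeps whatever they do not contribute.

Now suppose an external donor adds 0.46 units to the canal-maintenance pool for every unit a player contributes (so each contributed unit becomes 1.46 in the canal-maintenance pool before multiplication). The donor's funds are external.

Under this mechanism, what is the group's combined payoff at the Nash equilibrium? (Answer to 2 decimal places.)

Under the mechanism each unit contributed yields 4.2 × 1.46 / 5 = 1.2264 back to its contributor per unit of net cost, which exceeds 1, making full contribution the dominant choice for everyone.
At the Nash equilibrium everyone contributes 33. Group total payoff = 4.2 × 1.46 × 165 = 1011.78.

1011.78 labor-hours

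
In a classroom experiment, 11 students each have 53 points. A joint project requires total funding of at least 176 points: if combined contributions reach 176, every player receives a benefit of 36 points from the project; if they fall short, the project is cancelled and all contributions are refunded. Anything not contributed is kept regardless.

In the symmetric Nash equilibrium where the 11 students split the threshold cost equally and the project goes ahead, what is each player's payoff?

73 points

Equal share of the threshold: 176/11 = 16.
At this profile no one gains by cutting their contribution: any cut drops the total below 176, the project is cancelled, contributions are refunded, and the deviator ends with 53, which is less than 53 − 16 + 36 = 73. Contributing more than 16 just wastes the excess. So contributing exactly 16 is a best response.
Each player's payoff: 53 − 16 + 36 = 73.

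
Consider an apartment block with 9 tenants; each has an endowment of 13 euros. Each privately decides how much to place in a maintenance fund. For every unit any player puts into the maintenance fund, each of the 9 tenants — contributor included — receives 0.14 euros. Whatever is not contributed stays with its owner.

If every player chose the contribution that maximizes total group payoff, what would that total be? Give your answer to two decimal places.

147.42 euros

Each contributed unit returns 1.260 to the group as a whole (0.14 to each of 9 players), which exceeds 1, so the social optimum is full contribution: group total = 1.260 × 117 = 147.42.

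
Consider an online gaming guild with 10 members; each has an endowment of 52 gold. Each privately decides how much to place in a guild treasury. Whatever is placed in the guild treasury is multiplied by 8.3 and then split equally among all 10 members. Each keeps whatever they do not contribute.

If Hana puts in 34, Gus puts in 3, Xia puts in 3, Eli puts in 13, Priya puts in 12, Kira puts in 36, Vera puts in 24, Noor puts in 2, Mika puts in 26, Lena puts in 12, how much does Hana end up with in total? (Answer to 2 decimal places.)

154.95 gold

Total contributed: 34 + 3 + 3 + 13 + 12 + 36 + 24 + 2 + 26 + 12 = 165.
Each receives 8.3 × 165 / 10 = 136.95 from the guild treasury.
Hana keeps 52 − 34 = 18, so Hana's payoff is 18 + 136.95 = 154.95.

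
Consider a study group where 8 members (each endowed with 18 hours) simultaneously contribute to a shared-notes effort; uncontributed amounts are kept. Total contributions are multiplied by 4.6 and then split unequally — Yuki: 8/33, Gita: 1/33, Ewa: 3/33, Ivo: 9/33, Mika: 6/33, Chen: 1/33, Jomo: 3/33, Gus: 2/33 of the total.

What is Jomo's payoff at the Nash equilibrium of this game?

33.05 hours

A player with share s gets back 4.6·s per unit contributed, so full contribution is dominant for anyone with s > 1/4.6 = 0.2174 and zero contribution is dominant for anyone below.
Yuki and Ivo are above the threshold, contributing 18 each; the remaining 6 contribute 0. Total contributed: 36.
Jomo keeps 18 and receives 4.6 × 36 × 3/33 = 15.05 from the shared-notes effort, for a payoff of 33.05.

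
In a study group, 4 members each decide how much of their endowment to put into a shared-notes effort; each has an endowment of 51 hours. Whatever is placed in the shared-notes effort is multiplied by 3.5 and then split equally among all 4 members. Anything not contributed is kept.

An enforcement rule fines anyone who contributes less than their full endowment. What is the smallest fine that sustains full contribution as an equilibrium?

Given the others contribute fully, the best deviation is to contribute 0 (any partial contribution still incurs the fine and gives up units whose private return 0.8750 is below 1).
Deviating from 51 to 0 saves 51 hours but forfeits the deviator's share of the drop in the shared-notes effort: 3.5/4 × 51 = 44.62.
So the deviation gain is 51 − 44.62 = 6.38, and the fine must be at least 6.38 hours to wipe it out.

6.38 hours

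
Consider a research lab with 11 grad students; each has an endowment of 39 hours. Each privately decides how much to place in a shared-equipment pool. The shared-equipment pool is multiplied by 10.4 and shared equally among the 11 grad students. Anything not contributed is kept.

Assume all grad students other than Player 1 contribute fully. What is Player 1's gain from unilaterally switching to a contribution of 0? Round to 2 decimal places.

Switching from a contribution of 39 to 0 lets Player 1 keep an extra 39 hours, but lowers the shared-equipment pool by 39, which costs Player 1 their own share of that drop: 10.4/11 × 39 = 36.87.
Net gain = 39 − 36.87 = 2.13. The private return per contributed unit (0.9455) is below 1, so free-riding is indeed the best response regardless of what the others do.

2.13 hours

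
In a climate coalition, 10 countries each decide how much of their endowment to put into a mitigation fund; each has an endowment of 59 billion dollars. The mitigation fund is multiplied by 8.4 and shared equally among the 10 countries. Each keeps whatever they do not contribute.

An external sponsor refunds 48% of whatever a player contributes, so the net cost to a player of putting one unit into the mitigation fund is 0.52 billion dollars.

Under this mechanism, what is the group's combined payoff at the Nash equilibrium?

The effective private return per unit is now (8.4/10) / 0.52 = 1.6154 > 1, so every player's dominant strategy flips to full contribution.
At the Nash equilibrium everyone contributes 59. Group total payoff = 10 × (59 × 0.48 + 8.4 × 59) = 5239.20.

5239.20 billion dollars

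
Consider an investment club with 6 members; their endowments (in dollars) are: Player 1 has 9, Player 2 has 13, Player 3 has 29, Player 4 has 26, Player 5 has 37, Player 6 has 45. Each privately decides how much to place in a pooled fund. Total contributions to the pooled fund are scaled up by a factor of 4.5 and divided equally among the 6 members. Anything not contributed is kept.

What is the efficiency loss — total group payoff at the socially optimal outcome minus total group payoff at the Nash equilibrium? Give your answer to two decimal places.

The private return per contributed unit is 4.5/6 = 0.7500 < 1 for every player regardless of endowment, so the Nash equilibrium is zero contribution and the group total is Σ E_j = 9 + 13 + 29 + 26 + 37 + 45 = 159.
Each contributed unit returns 4.500 to the group, so the social optimum is full contribution by everyone: group total = 4.500 × 159 = 715.50.
Efficiency loss = (4.500 − 1) × 159 = 556.50.

556.50 dollars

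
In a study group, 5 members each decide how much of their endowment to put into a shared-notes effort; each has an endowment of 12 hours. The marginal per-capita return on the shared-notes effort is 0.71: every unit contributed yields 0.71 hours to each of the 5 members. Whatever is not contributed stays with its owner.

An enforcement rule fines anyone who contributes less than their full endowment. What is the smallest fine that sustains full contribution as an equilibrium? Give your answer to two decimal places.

Given the others contribute fully, the best deviation is to contribute 0 (any partial contribution still incurs the fine and gives up units whose private return 0.71 is below 1).
Deviating from 12 to 0 saves 12 hours but forfeits the deviator's share of the drop in the shared-notes effort: 0.71 × 12 = 8.52.
So the deviation gain is 12 − 8.52 = 3.48, and the fine must be at least 3.48 hours to wipe it out.

3.48 hours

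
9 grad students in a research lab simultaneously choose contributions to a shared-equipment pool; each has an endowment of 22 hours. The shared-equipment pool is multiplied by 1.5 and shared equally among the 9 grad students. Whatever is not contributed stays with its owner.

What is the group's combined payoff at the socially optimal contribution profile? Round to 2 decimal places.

Each contributed unit returns 1.500 to the group as a whole (0.1667 to each of 9 players), which exceeds 1, so the social optimum is full contribution: group total = 1.500 × 198 = 297.00.

297.00 hours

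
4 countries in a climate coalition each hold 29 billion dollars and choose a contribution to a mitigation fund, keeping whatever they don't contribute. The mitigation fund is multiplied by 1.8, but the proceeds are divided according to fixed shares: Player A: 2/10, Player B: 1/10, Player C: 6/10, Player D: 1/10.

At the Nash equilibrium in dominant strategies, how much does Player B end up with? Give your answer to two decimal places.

34.22 billion dollars

For player j, contributing a unit is worthwhile iff 1.8 × (j's share) ≥ 1, i.e. iff j's share is at least 0.5556.
Player C alone (share 6/10) is above the threshold, contributing 29; the remaining 3 contribute 0. Total contributed: 29.
Player B keeps 29 and receives 1.8 × 29 × 1/10 = 5.22 from the mitigation fund, for a payoff of 34.22.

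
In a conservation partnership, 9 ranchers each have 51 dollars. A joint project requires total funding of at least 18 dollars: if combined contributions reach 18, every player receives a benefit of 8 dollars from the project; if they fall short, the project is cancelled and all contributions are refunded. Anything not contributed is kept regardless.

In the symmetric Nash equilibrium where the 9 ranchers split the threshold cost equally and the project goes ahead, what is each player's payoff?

Equal share of the threshold: 18/9 = 2.
At this profile no one gains by cutting their contribution: any cut drops the total below 18, the project is cancelled, contributions are refunded, and the deviator ends with 51, which is less than 51 − 2 + 8 = 57. Contributing more than 2 just wastes the excess. So contributing exactly 2 is a best response.
Each player's payoff: 51 − 2 + 8 = 57.

57 dollars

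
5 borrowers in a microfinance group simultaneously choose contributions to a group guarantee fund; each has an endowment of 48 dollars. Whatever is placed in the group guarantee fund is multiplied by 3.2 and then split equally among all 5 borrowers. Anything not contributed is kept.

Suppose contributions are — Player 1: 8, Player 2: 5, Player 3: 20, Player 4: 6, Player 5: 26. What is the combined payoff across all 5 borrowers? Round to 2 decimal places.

383.00 dollars

Total contributed: 8 + 5 + 20 + 6 + 26 = 65; total kept: 5 × 48 − 65 = 175.
The group guarantee fund pays out 3.2 × 65 = 208.00 in aggregate.
Group total = 175 + 208.00 = 383.00.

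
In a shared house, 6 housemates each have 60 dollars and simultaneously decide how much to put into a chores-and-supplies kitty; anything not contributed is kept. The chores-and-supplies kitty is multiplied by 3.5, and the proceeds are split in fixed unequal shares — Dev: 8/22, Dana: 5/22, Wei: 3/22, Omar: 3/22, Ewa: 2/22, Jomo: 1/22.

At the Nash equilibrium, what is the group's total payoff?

510.00 dollars

For player j, contributing a unit is worthwhile iff 3.5 × (j's share) ≥ 1, i.e. iff j's share is at least 0.2857.
Only Dev (8/22) clears that bar, contributing 60; the remaining 5 contribute 0. Total contributed: 60.
The chores-and-supplies kitty pays out 3.5 × 60 = 210.00 in total (split across the unequal shares, but the aggregate is all that matters for the group sum).
The 5 free-riders keep 60 each, adding 300. Group total = 300 + 210.00 = 510.00.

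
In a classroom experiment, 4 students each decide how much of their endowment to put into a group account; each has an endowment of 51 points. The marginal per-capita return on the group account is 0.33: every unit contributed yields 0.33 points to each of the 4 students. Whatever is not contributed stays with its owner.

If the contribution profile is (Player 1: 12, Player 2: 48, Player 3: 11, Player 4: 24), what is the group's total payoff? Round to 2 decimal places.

234.40 points

Total contributed: 12 + 48 + 11 + 24 = 95; total kept: 4 × 51 − 95 = 109.
The group account pays out 0.33 × 4 × 95 = 125.40 in aggregate.
Group total = 109 + 125.40 = 234.40.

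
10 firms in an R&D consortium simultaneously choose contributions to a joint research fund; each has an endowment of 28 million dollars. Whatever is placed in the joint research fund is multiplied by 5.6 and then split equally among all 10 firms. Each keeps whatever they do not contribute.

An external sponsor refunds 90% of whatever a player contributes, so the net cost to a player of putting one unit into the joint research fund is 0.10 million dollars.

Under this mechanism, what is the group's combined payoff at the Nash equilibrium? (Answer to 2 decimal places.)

1820.00 million dollars

Under the mechanism each unit contributed yields (5.6/10) / 0.10 = 5.6000 back to its contributor per unit of net cost, which exceeds 1, making full contribution the dominant choice for everyone.
At the Nash equilibrium everyone contributes 28. Group total payoff = 10 × (28 × 0.90 + 5.6 × 28) = 1820.00.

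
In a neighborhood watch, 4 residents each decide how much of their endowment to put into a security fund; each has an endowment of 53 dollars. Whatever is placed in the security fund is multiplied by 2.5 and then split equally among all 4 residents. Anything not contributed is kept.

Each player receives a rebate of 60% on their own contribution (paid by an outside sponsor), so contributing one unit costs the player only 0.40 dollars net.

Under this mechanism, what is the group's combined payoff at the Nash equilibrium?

The effective private return per unit is now (2.5/4) / 0.40 = 1.5625 > 1, so every player's dominant strategy flips to full contribution.
At the Nash equilibrium everyone contributes 53. Group total payoff = 4 × (53 × 0.60 + 2.5 × 53) = 657.20.

657.20 dollars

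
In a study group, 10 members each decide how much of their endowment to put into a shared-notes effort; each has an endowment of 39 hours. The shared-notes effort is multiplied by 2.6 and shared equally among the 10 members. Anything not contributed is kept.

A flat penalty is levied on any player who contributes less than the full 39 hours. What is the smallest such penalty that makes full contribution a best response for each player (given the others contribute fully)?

28.86 hours

Given the others contribute fully, the best deviation is to contribute 0 (any partial contribution still incurs the fine and gives up units whose private return 0.2600 is below 1).
Deviating from 39 to 0 saves 39 hours but forfeits the deviator's share of the drop in the shared-notes effort: 2.6/10 × 39 = 10.14.
So the deviation gain is 39 − 10.14 = 28.86, and the fine must be at least 28.86 hours to wipe it out.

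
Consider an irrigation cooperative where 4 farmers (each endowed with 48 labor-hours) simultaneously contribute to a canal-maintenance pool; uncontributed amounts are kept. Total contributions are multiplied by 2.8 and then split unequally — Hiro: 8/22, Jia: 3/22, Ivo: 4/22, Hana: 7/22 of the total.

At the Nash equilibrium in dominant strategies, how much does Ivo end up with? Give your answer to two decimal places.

Each unit j contributes comes back to j as 2.8 × (j's share), so j prefers to contribute only if that share exceeds 1/2.8 = 0.3571; otherwise keeping the unit dominates.
The only share above 0.3571 is Hiro's 8/22, contributing 48; the remaining 3 contribute 0. Total contributed: 48.
Ivo keeps 48 and receives 2.8 × 48 × 4/22 = 24.44 from the canal-maintenance pool, for a payoff of 72.44.

72.44 labor-hours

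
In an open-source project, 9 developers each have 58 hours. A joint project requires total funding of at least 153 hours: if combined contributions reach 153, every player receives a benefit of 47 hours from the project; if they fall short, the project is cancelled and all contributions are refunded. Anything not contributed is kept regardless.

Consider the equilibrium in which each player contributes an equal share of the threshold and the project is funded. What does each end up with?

Equal share of the threshold: 153/9 = 17.
At this profile no one gains by cutting their contribution: any cut drops the total below 153, the project is cancelled, contributions are refunded, and the deviator ends with 58, which is less than 58 − 17 + 47 = 88. Contributing more than 17 just wastes the excess. So contributing exactly 17 is a best response.
Each player's payoff: 58 − 17 + 47 = 88.

88 hours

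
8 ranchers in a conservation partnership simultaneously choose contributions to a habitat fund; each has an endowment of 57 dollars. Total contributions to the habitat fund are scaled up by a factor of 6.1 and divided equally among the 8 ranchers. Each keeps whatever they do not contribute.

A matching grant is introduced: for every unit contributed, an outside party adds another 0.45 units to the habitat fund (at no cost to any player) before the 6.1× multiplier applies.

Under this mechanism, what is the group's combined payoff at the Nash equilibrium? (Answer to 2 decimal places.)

The effective private return per unit is now 6.1 × 1.45 / 8 = 1.1056 > 1, so every player's dominant strategy flips to full contribution.
So the Nash equilibrium is full contribution by all 8; the group earns 6.1 × 1.45 × 456 = 4033.32.

4033.32 dollars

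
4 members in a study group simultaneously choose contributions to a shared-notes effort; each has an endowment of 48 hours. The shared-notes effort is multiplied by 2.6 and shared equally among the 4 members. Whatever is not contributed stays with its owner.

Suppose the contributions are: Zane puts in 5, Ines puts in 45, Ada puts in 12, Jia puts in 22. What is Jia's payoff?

80.60 hours

Total contributed: 5 + 45 + 12 + 22 = 84.
Each receives 2.6 × 84 / 4 = 54.60 from the shared-notes effort.
Jia keeps 48 − 22 = 26, so Jia's payoff is 26 + 54.60 = 80.60.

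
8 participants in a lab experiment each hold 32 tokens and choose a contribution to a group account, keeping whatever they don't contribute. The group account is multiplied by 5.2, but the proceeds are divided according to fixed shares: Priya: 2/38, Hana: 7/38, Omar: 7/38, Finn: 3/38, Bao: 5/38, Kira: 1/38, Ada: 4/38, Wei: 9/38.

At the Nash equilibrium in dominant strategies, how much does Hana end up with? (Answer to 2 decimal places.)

62.65 tokens

For player j, contributing a unit is worthwhile iff 5.2 × (j's share) ≥ 1, i.e. iff j's share is at least 0.1923.
Wei alone (share 9/38) is above the threshold, contributing 32; the remaining 7 contribute 0. Total contributed: 32.
Hana keeps 32 and receives 5.2 × 32 × 7/38 = 30.65 from the group account, for a payoff of 62.65.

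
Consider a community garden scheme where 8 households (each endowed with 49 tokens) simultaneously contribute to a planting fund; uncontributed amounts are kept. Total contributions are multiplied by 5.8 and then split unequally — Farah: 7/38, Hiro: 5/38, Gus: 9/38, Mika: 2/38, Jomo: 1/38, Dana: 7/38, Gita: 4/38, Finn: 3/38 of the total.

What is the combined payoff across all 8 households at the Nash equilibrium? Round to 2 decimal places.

For player j, contributing a unit is worthwhile iff 5.8 × (j's share) ≥ 1, i.e. iff j's share is at least 0.1724.
Farah, Gus and Dana are above the threshold, contributing 49 each; the remaining 5 contribute 0. Total contributed: 147.
The planting fund pays out 5.8 × 147 = 852.60 in total (split across the unequal shares, but the aggregate is all that matters for the group sum).
The 5 free-riders keep 49 each, adding 245. Group total = 245 + 852.60 = 1097.60.

1097.60 tokens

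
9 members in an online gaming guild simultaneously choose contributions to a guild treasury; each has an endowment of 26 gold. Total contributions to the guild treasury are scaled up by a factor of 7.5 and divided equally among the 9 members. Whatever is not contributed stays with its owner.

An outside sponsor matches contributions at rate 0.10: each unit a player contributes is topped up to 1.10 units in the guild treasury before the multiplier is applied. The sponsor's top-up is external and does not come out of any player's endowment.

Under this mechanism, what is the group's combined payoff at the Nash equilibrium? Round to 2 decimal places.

234.00 gold

The effective private return is 7.5 × 1.10 / 9 = 0.9167, which is still under 1, so the mechanism doesn't change anyone's dominant strategy: zero contribution.
At the Nash equilibrium no one contributes; group total payoff = 9 × 26 = 234.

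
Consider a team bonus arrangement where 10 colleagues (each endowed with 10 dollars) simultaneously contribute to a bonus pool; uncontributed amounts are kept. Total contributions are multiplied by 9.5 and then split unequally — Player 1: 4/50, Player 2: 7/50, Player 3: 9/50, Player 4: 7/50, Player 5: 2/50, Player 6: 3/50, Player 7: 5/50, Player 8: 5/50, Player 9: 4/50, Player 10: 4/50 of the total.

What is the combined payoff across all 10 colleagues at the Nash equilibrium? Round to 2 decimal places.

Player j's private return per contributed unit is 9.5 × (j's share). Contributing is weakly dominant for j when that share is at least 1/9.5 = 0.1053, and contributing 0 is dominant otherwise.
The shares above 0.1053 belong to Player 2, Player 3 and Player 4, contributing 10 each; the remaining 7 contribute 0. Total contributed: 30.
The bonus pool pays out 9.5 × 30 = 285.00 in total (split across the unequal shares, but the aggregate is all that matters for the group sum).
The 7 free-riders keep 10 each, adding 70. Group total = 70 + 285.00 = 355.00.

355.00 dollars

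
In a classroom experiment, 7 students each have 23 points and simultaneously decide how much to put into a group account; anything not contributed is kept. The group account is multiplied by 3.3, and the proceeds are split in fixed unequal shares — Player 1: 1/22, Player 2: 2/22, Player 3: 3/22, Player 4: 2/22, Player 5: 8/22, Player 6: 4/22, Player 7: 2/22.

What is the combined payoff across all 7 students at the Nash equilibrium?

213.90 points

For player j, contributing a unit is worthwhile iff 3.3 × (j's share) ≥ 1, i.e. iff j's share is at least 0.3030.
Player 5 alone (share 8/22) is above the threshold, contributing 23; the remaining 6 contribute 0. Total contributed: 23.
The group account pays out 3.3 × 23 = 75.90 in total (split across the unequal shares, but the aggregate is all that matters for the group sum).
The 6 free-riders keep 23 each, adding 138. Group total = 138 + 75.90 = 213.90.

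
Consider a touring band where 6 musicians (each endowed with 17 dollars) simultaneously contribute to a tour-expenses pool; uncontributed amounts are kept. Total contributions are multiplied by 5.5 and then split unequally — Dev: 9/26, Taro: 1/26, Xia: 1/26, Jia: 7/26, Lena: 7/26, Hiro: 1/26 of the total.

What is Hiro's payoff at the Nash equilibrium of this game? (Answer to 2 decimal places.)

Player j's private return per contributed unit is 5.5 × (j's share). Contributing is weakly dominant for j when that share is at least 1/5.5 = 0.1818, and contributing 0 is dominant otherwise.
Dev, Jia and Lena are above the threshold, contributing 17 each; the remaining 3 contribute 0. Total contributed: 51.
Hiro keeps 17 and receives 5.5 × 51 × 1/26 = 10.79 from the tour-expenses pool, for a payoff of 27.79.

27.79 dollars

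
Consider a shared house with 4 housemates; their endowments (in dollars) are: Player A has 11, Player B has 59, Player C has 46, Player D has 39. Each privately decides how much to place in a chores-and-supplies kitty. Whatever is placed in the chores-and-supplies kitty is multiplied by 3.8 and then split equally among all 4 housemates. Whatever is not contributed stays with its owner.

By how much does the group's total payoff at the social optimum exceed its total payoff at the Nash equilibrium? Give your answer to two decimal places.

The private return per contributed unit is 3.8/4 = 0.9500 < 1 for every player regardless of endowment, so the Nash equilibrium is zero contribution and the group total is Σ E_j = 11 + 59 + 46 + 39 = 155.
Each contributed unit returns 3.800 to the group, so the social optimum is full contribution by everyone: group total = 3.800 × 155 = 589.00.
Efficiency loss = (3.800 − 1) × 155 = 434.00.

434.00 dollars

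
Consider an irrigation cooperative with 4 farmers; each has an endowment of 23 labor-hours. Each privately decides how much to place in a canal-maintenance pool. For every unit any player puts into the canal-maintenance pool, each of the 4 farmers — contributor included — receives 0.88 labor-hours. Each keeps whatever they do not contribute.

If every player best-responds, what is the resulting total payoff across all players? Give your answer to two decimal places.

92.00 labor-hours

The private return per contributed unit is 0.88 < 1, so contributing 0 is dominant for every player. At the Nash equilibrium everyone keeps their 23, and the group total is 4 × 23 = 92.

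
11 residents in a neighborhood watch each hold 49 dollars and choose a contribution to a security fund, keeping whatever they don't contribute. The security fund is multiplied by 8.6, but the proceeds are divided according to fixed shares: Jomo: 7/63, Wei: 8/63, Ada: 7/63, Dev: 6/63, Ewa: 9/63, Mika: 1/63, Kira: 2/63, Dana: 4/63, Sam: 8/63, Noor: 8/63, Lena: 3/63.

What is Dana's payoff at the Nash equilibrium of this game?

A player with share s gets back 8.6·s per unit contributed, so full contribution is dominant for anyone with s > 1/8.6 = 0.1163 and zero contribution is dominant for anyone below.
Wei, Ewa, Sam and Noor are above the threshold, contributing 49 each; the remaining 7 contribute 0. Total contributed: 196.
Dana keeps 49 and receives 8.6 × 196 × 4/63 = 107.02 from the security fund, for a payoff of 156.02.

156.02 dollars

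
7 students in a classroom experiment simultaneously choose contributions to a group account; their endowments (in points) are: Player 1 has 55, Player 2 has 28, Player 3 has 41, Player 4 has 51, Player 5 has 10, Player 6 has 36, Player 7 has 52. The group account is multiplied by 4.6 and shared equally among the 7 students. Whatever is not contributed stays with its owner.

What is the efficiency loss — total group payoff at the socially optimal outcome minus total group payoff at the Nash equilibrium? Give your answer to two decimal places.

982.80 points

The private return per contributed unit is 4.6/7 = 0.6571 < 1 for every player regardless of endowment, so the Nash equilibrium is zero contribution and the group total is Σ E_j = 55 + 28 + 41 + 51 + 10 + 36 + 52 = 273.
Each contributed unit returns 4.600 to the group, so the social optimum is full contribution by everyone: group total = 4.600 × 273 = 1255.80.
Efficiency loss = (4.600 − 1) × 273 = 982.80.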